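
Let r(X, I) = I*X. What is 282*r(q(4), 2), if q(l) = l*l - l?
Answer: 6768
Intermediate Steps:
q(l) = l**2 - l
282*r(q(4), 2) = 282*(2*(4*(-1 + 4))) = 282*(2*(4*3)) = 282*(2*12) = 282*24 = 6768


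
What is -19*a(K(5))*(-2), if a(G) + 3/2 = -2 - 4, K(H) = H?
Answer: -285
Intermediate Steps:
a(G) = -15/2 (a(G) = -3/2 + (-2 - 4) = -3/2 - 6 = -15/2)
-19*a(K(5))*(-2) = -19*(-15/2)*(-2) = (285/2)*(-2) = -285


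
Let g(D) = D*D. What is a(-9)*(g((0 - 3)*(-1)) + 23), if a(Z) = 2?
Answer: 64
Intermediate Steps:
g(D) = D²
a(-9)*(g((0 - 3)*(-1)) + 23) = 2*(((0 - 3)*(-1))² + 23) = 2*((-3*(-1))² + 23) = 2*(3² + 23) = 2*(9 + 23) = 2*32 = 64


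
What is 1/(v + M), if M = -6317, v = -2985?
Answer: -1/9302 ≈ -0.00010750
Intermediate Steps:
1/(v + M) = 1/(-2985 - 6317) = 1/(-9302) = -1/9302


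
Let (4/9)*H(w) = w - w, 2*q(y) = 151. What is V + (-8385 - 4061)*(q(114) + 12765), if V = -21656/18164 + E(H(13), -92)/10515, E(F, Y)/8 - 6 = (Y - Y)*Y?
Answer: -2543614308048329/15916205 ≈ -1.5981e+8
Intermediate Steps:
q(y) = 151/2 (q(y) = (½)*151 = 151/2)
H(w) = 0 (H(w) = 9*(w - w)/4 = (9/4)*0 = 0)
E(F, Y) = 48 (E(F, Y) = 48 + 8*((Y - Y)*Y) = 48 + 8*(0*Y) = 48 + 8*0 = 48 + 0 = 48)
V = -18903414/15916205 (V = -21656/18164 + 48/10515 = -21656*1/18164 + 48*(1/10515) = -5414/4541 + 16/3505 = -18903414/15916205 ≈ -1.1877)
V + (-8385 - 4061)*(q(114) + 12765) = -18903414/15916205 + (-8385 - 4061)*(151/2 + 12765) = -18903414/15916205 - 12446*25681/2 = -18903414/15916205 - 159812863 = -2543614308048329/15916205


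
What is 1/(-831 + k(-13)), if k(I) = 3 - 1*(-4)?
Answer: -1/824 ≈ -0.0012136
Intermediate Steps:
k(I) = 7 (k(I) = 3 + 4 = 7)
1/(-831 + k(-13)) = 1/(-831 + 7) = 1/(-824) = -1/824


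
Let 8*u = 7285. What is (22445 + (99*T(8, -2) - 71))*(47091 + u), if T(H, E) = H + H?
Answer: 4600091727/4 ≈ 1.1500e+9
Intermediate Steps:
u = 7285/8 (u = (⅛)*7285 = 7285/8 ≈ 910.63)
T(H, E) = 2*H
(22445 + (99*T(8, -2) - 71))*(47091 + u) = (22445 + (99*(2*8) - 71))*(47091 + 7285/8) = (22445 + (99*16 - 71))*(384013/8) = (22445 + (1584 - 71))*(384013/8) = (22445 + 1513)*(384013/8) = 23958*(384013/8) = 4600091727/4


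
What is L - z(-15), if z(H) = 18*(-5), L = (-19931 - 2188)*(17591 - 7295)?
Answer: -227737134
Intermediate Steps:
L = -227737224 (L = -22119*10296 = -227737224)
z(H) = -90
L - z(-15) = -227737224 - 1*(-90) = -227737224 + 90 = -227737134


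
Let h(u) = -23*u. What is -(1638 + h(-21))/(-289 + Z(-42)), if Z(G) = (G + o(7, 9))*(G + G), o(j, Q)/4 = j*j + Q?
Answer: 2121/16249 ≈ 0.13053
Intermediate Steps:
o(j, Q) = 4*Q + 4*j**2 (o(j, Q) = 4*(j*j + Q) = 4*(j**2 + Q) = 4*(Q + j**2) = 4*Q + 4*j**2)
Z(G) = 2*G*(232 + G) (Z(G) = (G + (4*9 + 4*7**2))*(G + G) = (G + (36 + 4*49))*(2*G) = (G + (36 + 196))*(2*G) = (G + 232)*(2*G) = (232 + G)*(2*G) = 2*G*(232 + G))
-(1638 + h(-21))/(-289 + Z(-42)) = -(1638 - 23*(-21))/(-289 + 2*(-42)*(232 - 42)) = -(1638 + 483)/(-289 + 2*(-42)*190) = -2121/(-289 - 15960) = -2121/(-16249) = -2121*(-1)/16249 = -1*(-2121/16249) = 2121/16249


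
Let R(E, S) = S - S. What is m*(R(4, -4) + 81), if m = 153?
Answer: 12393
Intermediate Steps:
R(E, S) = 0
m*(R(4, -4) + 81) = 153*(0 + 81) = 153*81 = 12393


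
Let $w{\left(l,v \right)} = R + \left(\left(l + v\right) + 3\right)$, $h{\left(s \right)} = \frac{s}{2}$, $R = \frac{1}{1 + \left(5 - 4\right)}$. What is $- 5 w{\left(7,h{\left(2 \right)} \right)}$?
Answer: $- \frac{115}{2} \approx -57.5$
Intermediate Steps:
$R = \frac{1}{2}$ ($R = \frac{1}{1 + 1} = \frac{1}{2} \approx 0.5$)
$h{\left(s \right)} = \frac{s}{2}$ ($h{\left(s \right)} = s \frac{1}{2} = \frac{s}{2}$)
$w{\left(l,v \right)} = \frac{7}{2} + l + v$ ($w{\left(l,v \right)} = \frac{1}{2} + \left(\left(l + v\right) + 3\right) = \frac{1}{2} + \left(3 + l + v\right) = \frac{7}{2} + l + v$)
$- 5 w{\left(7,h{\left(2 \right)} \right)} = - 5 \left(\frac{7}{2} + 7 + \frac{1}{2} \cdot 2\right) = - 5 \left(\frac{7}{2} + 7 + 1\right) = \left(-5\right) \frac{23}{2} = - \frac{115}{2}$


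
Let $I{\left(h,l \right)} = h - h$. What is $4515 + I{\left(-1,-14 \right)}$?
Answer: $4515$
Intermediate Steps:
$I{\left(h,l \right)} = 0$
$4515 + I{\left(-1,-14 \right)} = 4515 + 0 = 4515$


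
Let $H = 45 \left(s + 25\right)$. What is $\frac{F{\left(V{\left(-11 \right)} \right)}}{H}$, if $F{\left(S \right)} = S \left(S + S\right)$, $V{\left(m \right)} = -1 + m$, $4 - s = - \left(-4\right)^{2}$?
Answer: $\frac{32}{225} \approx 0.14222$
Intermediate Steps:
$s = 20$ ($s = 4 - - \left(-4\right)^{2} = 4 - \left(-1\right) 16 = 4 - -16 = 4 + 16 = 20$)
$H = 2025$ ($H = 45 \left(20 + 25\right) = 45 \cdot 45 = 2025$)
$F{\left(S \right)} = 2 S^{2}$ ($F{\left(S \right)} = S 2 S = 2 S^{2}$)
$\frac{F{\left(V{\left(-11 \right)} \right)}}{H} = \frac{2 \left(-1 - 11\right)^{2}}{2025} = 2 \left(-12\right)^{2} \cdot \frac{1}{2025} = 2 \cdot 144 \cdot \frac{1}{2025} = 288 \cdot \frac{1}{2025} = \frac{32}{225}$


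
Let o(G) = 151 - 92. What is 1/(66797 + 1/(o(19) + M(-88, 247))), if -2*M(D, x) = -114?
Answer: 116/7748453 ≈ 1.4971e-5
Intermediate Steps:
M(D, x) = 57 (M(D, x) = -½*(-114) = 57)
o(G) = 59
1/(66797 + 1/(o(19) + M(-88, 247))) = 1/(66797 + 1/(59 + 57)) = 1/(66797 + 1/116) = 1/(7748453/116) = 116/7748453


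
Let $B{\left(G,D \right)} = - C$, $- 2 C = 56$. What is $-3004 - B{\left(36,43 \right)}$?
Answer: $-3032$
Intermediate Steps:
$C = -28$ ($C = \left(- \frac{1}{2}\right) 56 = -28$)
$B{\left(G,D \right)} = 28$ ($B{\left(G,D \right)} = \left(-1\right) \left(-28\right) = 28$)
$-3004 - B{\left(36,43 \right)} = -3004 - 28 = -3032$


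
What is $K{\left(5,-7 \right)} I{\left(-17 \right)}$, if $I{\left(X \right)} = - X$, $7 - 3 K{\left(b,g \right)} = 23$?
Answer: $- \frac{272}{3} \approx -90.667$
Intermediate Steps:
$K{\left(b,g \right)} = - \frac{16}{3}$ ($K{\left(b,g \right)} = \frac{7}{3} - \frac{23}{3} = - \frac{16}{3}$)
$K{\left(5,-7 \right)} I{\left(-17 \right)} = - \frac{16 \left(\left(-1\right) \left(-17\right)\right)}{3} = \left(- \frac{16}{3}\right) 17 = - \frac{272}{3}$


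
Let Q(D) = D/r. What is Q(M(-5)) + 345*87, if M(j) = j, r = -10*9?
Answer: 540271/18 ≈ 30015.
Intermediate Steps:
r = -90
Q(D) = -D/90 (Q(D) = D/(-90) = D*(-1/90) = -D/90)
Q(M(-5)) + 345*87 = -1/90*(-5) + 345*87 = 1/18 + 30015 = 540271/18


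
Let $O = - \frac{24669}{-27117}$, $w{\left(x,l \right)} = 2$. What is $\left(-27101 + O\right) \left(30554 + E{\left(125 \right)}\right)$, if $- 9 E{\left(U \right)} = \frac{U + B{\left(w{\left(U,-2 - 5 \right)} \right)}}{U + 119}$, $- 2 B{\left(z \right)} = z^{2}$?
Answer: $- \frac{152183294798547}{183793} \approx -8.2801 \cdot 10^{8}$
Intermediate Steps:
$B{\left(z \right)} = - \frac{z^{2}}{2}$
$E{\left(U \right)} = - \frac{-2 + U}{9 \left(119 + U\right)}$ ($E{\left(U \right)} = - \frac{\left(U - \frac{2^{2}}{2}\right) \frac{1}{U + 119}}{9} = - \frac{\left(U - 2\right) \frac{1}{119 + U}}{9} = - \frac{\left(-2 + U\right) \frac{1}{119 + U}}{9} = - \frac{\frac{1}{119 + U} \left(-2 + U\right)}{9} = - \frac{-2 + U}{9 \left(119 + U\right)}$)
$O = \frac{2741}{3013}$ ($O = \left(-24669\right) \left(- \frac{1}{27117}\right) = \frac{2741}{3013} \approx 0.90972$)
$\left(-27101 + O\right) \left(30554 + E{\left(125 \right)}\right) = \left(-27101 + \frac{2741}{3013}\right) \left(30554 + \frac{2 - 125}{9 \left(119 + 125\right)}\right) = - \frac{81652572 \left(30554 + \frac{2 - 125}{9 \cdot 244}\right)}{3013} = - \frac{81652572 \left(30554 + \frac{1}{9} \cdot \frac{1}{244} \left(-123\right)\right)}{3013} = - \frac{81652572 \left(30554 - \frac{41}{732}\right)}{3013} = \left(- \frac{81652572}{3013}\right) \frac{22365487}{732} = - \frac{152183294798547}{183793}$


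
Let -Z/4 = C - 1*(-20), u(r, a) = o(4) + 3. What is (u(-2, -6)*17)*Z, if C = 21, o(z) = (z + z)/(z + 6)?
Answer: -52972/5 ≈ -10594.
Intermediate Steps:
o(z) = 2*z/(6 + z) (o(z) = (2*z)/(6 + z) = 2*z/(6 + z))
u(r, a) = 19/5 (u(r, a) = 2*4/(6 + 4) + 3 = 2*4/10 + 3 = 2*4*(1/10) + 3 = 4/5 + 3 = 19/5)
Z = -164 (Z = -4*(21 - 1*(-20)) = -4*(21 + 20) = -4*41 = -164)
(u(-2, -6)*17)*Z = ((19/5)*17)*(-164) = (323/5)*(-164) = -52972/5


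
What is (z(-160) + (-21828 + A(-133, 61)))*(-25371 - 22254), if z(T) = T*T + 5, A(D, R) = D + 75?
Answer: -177117375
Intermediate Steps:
A(D, R) = 75 + D
z(T) = 5 + T² (z(T) = T² + 5 = 5 + T²)
(z(-160) + (-21828 + A(-133, 61)))*(-25371 - 22254) = ((5 + (-160)²) + (-21828 + (75 - 133)))*(-25371 - 22254) = ((5 + 25600) + (-21828 - 58))*(-47625) = (25605 - 21886)*(-47625) = 3719*(-47625) = -177117375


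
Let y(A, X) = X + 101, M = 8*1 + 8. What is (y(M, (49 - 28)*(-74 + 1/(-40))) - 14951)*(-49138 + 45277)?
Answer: 2533514841/40 ≈ 6.3338e+7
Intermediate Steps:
M = 16 (M = 8 + 8 = 16)
y(A, X) = 101 + X
(y(M, (49 - 28)*(-74 + 1/(-40))) - 14951)*(-49138 + 45277) = ((101 + (49 - 28)*(-74 + 1/(-40))) - 14951)*(-49138 + 45277) = ((101 + 21*(-74 - 1/40)) - 14951)*(-3861) = ((101 + 21*(-2961/40)) - 14951)*(-3861) = ((101 - 62181/40) - 14951)*(-3861) = (-58141/40 - 14951)*(-3861) = -656181/40*(-3861) = 2533514841/40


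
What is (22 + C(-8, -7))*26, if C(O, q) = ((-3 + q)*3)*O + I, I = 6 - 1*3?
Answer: 6890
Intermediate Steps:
I = 3 (I = 6 - 3 = 3)
C(O, q) = 3 + O*(-9 + 3*q) (C(O, q) = ((-3 + q)*3)*O + 3 = (-9 + 3*q)*O + 3 = O*(-9 + 3*q) + 3 = 3 + O*(-9 + 3*q))
(22 + C(-8, -7))*26 = (22 + (3 - 9*(-8) + 3*(-8)*(-7)))*26 = (22 + (3 + 72 + 168))*26 = (22 + 243)*26 = 265*26 = 6890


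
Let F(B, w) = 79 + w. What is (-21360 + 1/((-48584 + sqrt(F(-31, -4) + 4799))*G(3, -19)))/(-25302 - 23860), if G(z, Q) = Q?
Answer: 239486202453574/551199470300549 - sqrt(4874)/2204797881202196 ≈ 0.43448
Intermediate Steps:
(-21360 + 1/((-48584 + sqrt(F(-31, -4) + 4799))*G(3, -19)))/(-25302 - 23860) = (-21360 + 1/(-48584 + sqrt((79 - 4) + 4799)*(-19)))/(-25302 - 23860) = (-21360 - 1/19/(-48584 + sqrt(75 + 4799)))/(-49162) = (-21360 - 1/19/(-48584 + sqrt(4874)))*(-1/49162) = (-21360 - 1/(19*(-48584 + sqrt(4874))))*(-1/49162) = 10680/24581 + 1/(934078*(-48584 + sqrt(4874)))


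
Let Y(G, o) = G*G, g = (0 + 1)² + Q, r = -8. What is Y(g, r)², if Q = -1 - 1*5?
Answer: 625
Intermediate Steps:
Q = -6 (Q = -1 - 5 = -6)
g = -5 (g = (0 + 1)² - 6 = 1² - 6 = 1 - 6 = -5)
Y(G, o) = G²
Y(g, r)² = ((-5)²)² = 25² = 625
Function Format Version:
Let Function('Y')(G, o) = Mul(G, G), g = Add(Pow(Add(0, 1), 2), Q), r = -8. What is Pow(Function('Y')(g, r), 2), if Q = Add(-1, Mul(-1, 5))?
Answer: 625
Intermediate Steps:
Q = -6 (Q = Add(-1, -5) = -6)
g = -5 (g = Add(Pow(Add(0, 1), 2), -6) = Add(Pow(1, 2), -6) = Add(1, -6) = -5)
Function('Y')(G, o) = Pow(G, 2)
Pow(Function('Y')(g, r), 2) = Pow(Pow(-5, 2), 2) = Pow(25, 2) = 625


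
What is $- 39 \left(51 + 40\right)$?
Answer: $-3549$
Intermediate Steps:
$- 39 \left(51 + 40\right) = \left(-39\right) 91 = -3549$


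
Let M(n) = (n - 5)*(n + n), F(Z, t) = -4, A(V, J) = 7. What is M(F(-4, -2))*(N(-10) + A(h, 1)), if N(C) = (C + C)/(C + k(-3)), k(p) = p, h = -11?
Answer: 7992/13 ≈ 614.77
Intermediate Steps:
M(n) = 2*n*(-5 + n) (M(n) = (-5 + n)*(2*n) = 2*n*(-5 + n))
N(C) = 2*C/(-3 + C) (N(C) = (C + C)/(C - 3) = (2*C)/(-3 + C) = 2*C/(-3 + C))
M(F(-4, -2))*(N(-10) + A(h, 1)) = (2*(-4)*(-5 - 4))*(2*(-10)/(-3 - 10) + 7) = (2*(-4)*(-9))*(2*(-10)/(-13) + 7) = 72*(2*(-10)*(-1/13) + 7) = 72*(20/13 + 7) = 72*(111/13) = 7992/13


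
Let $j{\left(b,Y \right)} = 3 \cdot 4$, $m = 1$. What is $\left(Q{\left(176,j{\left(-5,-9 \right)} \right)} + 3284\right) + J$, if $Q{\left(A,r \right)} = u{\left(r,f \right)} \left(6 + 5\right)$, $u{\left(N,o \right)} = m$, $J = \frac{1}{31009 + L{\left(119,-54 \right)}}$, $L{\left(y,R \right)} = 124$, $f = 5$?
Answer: $\frac{102583236}{31133} \approx 3295.0$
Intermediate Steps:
$J = \frac{1}{31133}$ ($J = \frac{1}{31009 + 124} = \frac{1}{31133} \approx 3.212 \cdot 10^{-5}$)
$j{\left(b,Y \right)} = 12$
$u{\left(N,o \right)} = 1$
$Q{\left(A,r \right)} = 11$ ($Q{\left(A,r \right)} = 1 \left(6 + 5\right) = 1 \cdot 11 = 11$)
$\left(Q{\left(176,j{\left(-5,-9 \right)} \right)} + 3284\right) + J = \left(11 + 3284\right) + \frac{1}{31133} = 3295 + \frac{1}{31133} = \frac{102583236}{31133}$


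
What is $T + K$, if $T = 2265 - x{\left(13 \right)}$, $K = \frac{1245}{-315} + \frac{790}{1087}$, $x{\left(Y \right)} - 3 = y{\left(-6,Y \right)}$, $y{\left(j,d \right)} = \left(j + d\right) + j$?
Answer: $\frac{51538216}{22827} \approx 2257.8$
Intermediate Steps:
$y{\left(j,d \right)} = d + 2 j$ ($y{\left(j,d \right)} = \left(d + j\right) + j = d + 2 j$)
$x{\left(Y \right)} = -9 + Y$ ($x{\left(Y \right)} = 3 + \left(Y + 2 \left(-6\right)\right) = 3 + \left(Y - 12\right) = 3 + \left(-12 + Y\right) = -9 + Y$)
$K = - \frac{73631}{22827}$ ($K = 1245 \left(- \frac{1}{315}\right) + 790 \cdot \frac{1}{1087} = - \frac{83}{21} + \frac{790}{1087} = - \frac{73631}{22827} \approx -3.2256$)
$T = 2261$ ($T = 2265 - \left(-9 + 13\right) = 2265 - 4 = 2261$)
$T + K = 2261 - \frac{73631}{22827} = \frac{51538216}{22827}$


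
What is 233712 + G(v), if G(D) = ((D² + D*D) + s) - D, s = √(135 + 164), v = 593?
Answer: 936417 + √299 ≈ 9.3643e+5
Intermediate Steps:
s = √299 ≈ 17.292
G(D) = √299 - D + 2*D² (G(D) = ((D² + D*D) + √299) - D = ((D² + D²) + √299) - D = (2*D² + √299) - D = (√299 + 2*D²) - D = √299 - D + 2*D²)
233712 + G(v) = 233712 + (√299 - 1*593 + 2*593²) = 233712 + (√299 - 593 + 2*351649) = 233712 + (√299 - 593 + 703298) = 233712 + (702705 + √299) = 936417 + √299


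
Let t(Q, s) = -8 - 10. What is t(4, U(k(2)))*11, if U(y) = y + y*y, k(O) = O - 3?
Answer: -198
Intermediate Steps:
k(O) = -3 + O
U(y) = y + y²
t(Q, s) = -18
t(4, U(k(2)))*11 = -18*11 = -198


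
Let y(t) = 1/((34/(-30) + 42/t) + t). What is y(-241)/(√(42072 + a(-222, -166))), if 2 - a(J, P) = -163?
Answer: -1205*√13/216357674 ≈ -2.0081e-5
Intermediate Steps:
a(J, P) = 165 (a(J, P) = 2 - 1*(-163) = 2 + 163 = 165)
y(t) = 1/(-17/15 + t + 42/t) (y(t) = 1/((34*(-1/30) + 42/t) + t) = 1/((-17/15 + 42/t) + t) = 1/(-17/15 + t + 42/t))
y(-241)/(√(42072 + a(-222, -166))) = (15*(-241)/(630 - 17*(-241) + 15*(-241)²))/(√(42072 + 165)) = (15*(-241)/(630 + 4097 + 15*58081))/(√42237) = (15*(-241)/(630 + 4097 + 871215))/((57*√13)) = (15*(-241)/875942)*(√13/741) = (15*(-241)*(1/875942))*(√13/741) = -1205*√13/216357674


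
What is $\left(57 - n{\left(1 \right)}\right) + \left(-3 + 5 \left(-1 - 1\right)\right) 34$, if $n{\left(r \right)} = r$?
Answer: $-386$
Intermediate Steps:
$\left(57 - n{\left(1 \right)}\right) + \left(-3 + 5 \left(-1 - 1\right)\right) 34 = \left(57 - 1\right) + \left(-3 + 5 \left(-1 - 1\right)\right) 34 = 56 + \left(-3 + 5 \left(-2\right)\right) 34 = 56 + \left(-3 - 10\right) 34 = 56 - 442 = -386$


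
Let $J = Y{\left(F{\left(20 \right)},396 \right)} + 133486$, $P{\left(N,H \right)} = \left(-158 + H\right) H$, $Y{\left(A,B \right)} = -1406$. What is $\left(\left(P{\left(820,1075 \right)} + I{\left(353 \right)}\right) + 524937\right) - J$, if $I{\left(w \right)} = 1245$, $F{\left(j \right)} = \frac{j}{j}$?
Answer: $1379877$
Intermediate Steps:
$F{\left(j \right)} = 1$
$P{\left(N,H \right)} = H \left(-158 + H\right)$
$J = 132080$ ($J = -1406 + 133486 = 132080$)
$\left(\left(P{\left(820,1075 \right)} + I{\left(353 \right)}\right) + 524937\right) - J = \left(\left(1075 \left(-158 + 1075\right) + 1245\right) + 524937\right) - 132080 = \left(\left(1075 \cdot 917 + 1245\right) + 524937\right) - 132080 = \left(\left(985775 + 1245\right) + 524937\right) - 132080 = \left(987020 + 524937\right) - 132080 = 1511957 - 132080 = 1379877$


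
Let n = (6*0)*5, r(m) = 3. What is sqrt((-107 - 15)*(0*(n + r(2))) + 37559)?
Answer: 23*sqrt(71) ≈ 193.80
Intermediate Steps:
n = 0 (n = 0*5 = 0)
sqrt((-107 - 15)*(0*(n + r(2))) + 37559) = sqrt((-107 - 15)*(0*(0 + 3)) + 37559) = sqrt(-0*3 + 37559) = sqrt(-122*0 + 37559) = sqrt(0 + 37559) = sqrt(37559) = 23*sqrt(71)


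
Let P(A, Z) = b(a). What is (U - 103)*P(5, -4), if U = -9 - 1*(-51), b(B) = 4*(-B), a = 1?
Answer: 244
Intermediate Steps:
b(B) = -4*B
P(A, Z) = -4 (P(A, Z) = -4*1 = -4)
U = 42 (U = -9 + 51 = 42)
(U - 103)*P(5, -4) = (42 - 103)*(-4) = -61*(-4) = 244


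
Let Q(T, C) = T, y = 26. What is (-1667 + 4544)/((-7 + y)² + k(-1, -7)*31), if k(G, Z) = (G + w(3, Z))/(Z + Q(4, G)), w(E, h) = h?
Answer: 8631/1331 ≈ 6.4846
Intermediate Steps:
k(G, Z) = (G + Z)/(4 + Z) (k(G, Z) = (G + Z)/(Z + 4) = (G + Z)/(4 + Z))
(-1667 + 4544)/((-7 + y)² + k(-1, -7)*31) = (-1667 + 4544)/((-7 + 26)² + ((-1 - 7)/(4 - 7))*31) = 2877/(19² + (-8/(-3))*31) = 2877/(361 - ⅓*(-8)*31) = 2877/(361 + (8/3)*31) = 2877/(361 + 248/3) = 2877/(1331/3) = 2877*(3/1331) = 8631/1331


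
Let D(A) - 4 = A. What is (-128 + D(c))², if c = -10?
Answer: 17956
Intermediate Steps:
D(A) = 4 + A
(-128 + D(c))² = (-128 + (4 - 10))² = (-128 - 6)² = (-134)² = 17956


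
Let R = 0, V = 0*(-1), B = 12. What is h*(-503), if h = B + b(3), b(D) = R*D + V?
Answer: -6036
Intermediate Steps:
V = 0
b(D) = 0 (b(D) = 0*D + 0 = 0 + 0 = 0)
h = 12 (h = 12 + 0 = 12)
h*(-503) = 12*(-503) = -6036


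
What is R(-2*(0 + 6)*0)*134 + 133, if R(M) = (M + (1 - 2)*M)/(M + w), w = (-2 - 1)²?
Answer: 133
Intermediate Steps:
w = 9 (w = (-3)² = 9)
R(M) = 0 (R(M) = (M + (1 - 2)*M)/(M + 9) = (M - M)/(9 + M) = 0/(9 + M) = 0)
R(-2*(0 + 6)*0)*134 + 133 = 0*134 + 133 = 0 + 133 = 133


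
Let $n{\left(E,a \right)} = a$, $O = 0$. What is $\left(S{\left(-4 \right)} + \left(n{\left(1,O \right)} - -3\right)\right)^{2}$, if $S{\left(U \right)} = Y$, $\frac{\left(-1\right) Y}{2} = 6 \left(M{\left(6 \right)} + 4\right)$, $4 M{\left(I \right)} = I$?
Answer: $3969$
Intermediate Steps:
$M{\left(I \right)} = \frac{I}{4}$
$Y = -66$ ($Y = - 2 \cdot 6 \left(\frac{1}{4} \cdot 6 + 4\right) = - 2 \cdot 6 \left(\frac{3}{2} + 4\right) = - 2 \cdot 6 \cdot \frac{11}{2} = \left(-2\right) 33 = -66$)
$S{\left(U \right)} = -66$
$\left(S{\left(-4 \right)} + \left(n{\left(1,O \right)} - -3\right)\right)^{2} = \left(-66 + \left(0 - -3\right)\right)^{2} = \left(-66 + \left(0 + 3\right)\right)^{2} = \left(-66 + 3\right)^{2} = \left(-63\right)^{2} = 3969$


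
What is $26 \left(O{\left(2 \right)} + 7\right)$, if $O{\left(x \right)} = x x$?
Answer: $286$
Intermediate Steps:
$O{\left(x \right)} = x^{2}$
$26 \left(O{\left(2 \right)} + 7\right) = 26 \left(2^{2} + 7\right) = 26 \left(4 + 7\right) = 26 \cdot 11 = 286$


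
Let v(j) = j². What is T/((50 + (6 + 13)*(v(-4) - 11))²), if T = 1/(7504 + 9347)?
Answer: 1/354292275 ≈ 2.8225e-9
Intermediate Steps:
T = 1/16851 ≈ 5.9344e-5
T/((50 + (6 + 13)*(v(-4) - 11))²) = 1/(16851*((50 + (6 + 13)*((-4)² - 11))²)) = 1/(16851*((50 + 19*(16 - 11))²)) = 1/(16851*((50 + 19*5)²)) = 1/(16851*((50 + 95)²)) = 1/(16851*(145²)) = (1/16851)/21025 = (1/16851)*(1/21025) = 1/354292275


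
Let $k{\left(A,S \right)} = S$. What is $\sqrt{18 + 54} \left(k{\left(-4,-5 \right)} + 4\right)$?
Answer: $- 6 \sqrt{2} \approx -8.4853$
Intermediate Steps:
$\sqrt{18 + 54} \left(k{\left(-4,-5 \right)} + 4\right) = \sqrt{18 + 54} \left(-5 + 4\right) = \sqrt{72} \left(-1\right) = 6 \sqrt{2} \left(-1\right) = - 6 \sqrt{2}$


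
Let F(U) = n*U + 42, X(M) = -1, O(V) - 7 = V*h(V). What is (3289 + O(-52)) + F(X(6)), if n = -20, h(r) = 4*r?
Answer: 14174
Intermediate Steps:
O(V) = 7 + 4*V**2 (O(V) = 7 + V*(4*V) = 7 + 4*V**2)
F(U) = 42 - 20*U (F(U) = -20*U + 42 = 42 - 20*U)
(3289 + O(-52)) + F(X(6)) = (3289 + (7 + 4*(-52)**2)) + (42 - 20*(-1)) = (3289 + (7 + 4*2704)) + (42 + 20) = (3289 + (7 + 10816)) + 62 = (3289 + 10823) + 62 = 14112 + 62 = 14174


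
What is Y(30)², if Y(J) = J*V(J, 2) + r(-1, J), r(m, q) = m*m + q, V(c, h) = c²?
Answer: 730674961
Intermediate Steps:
r(m, q) = q + m² (r(m, q) = m² + q = q + m²)
Y(J) = 1 + J + J³ (Y(J) = J*J² + (J + (-1)²) = J³ + (J + 1) = J³ + (1 + J) = 1 + J + J³)
Y(30)² = (1 + 30 + 30³)² = (1 + 30 + 27000)² = 27031² = 730674961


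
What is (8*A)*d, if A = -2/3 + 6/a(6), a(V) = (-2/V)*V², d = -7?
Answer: 196/3 ≈ 65.333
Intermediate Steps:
a(V) = -2*V
A = -7/6 (A = -2/3 + 6/((-2*6)) = -2*⅓ + 6/(-12) = -⅔ + 6*(-1/12) = -⅔ - ½ = -7/6 ≈ -1.1667)
(8*A)*d = (8*(-7/6))*(-7) = -28/3*(-7) = 196/3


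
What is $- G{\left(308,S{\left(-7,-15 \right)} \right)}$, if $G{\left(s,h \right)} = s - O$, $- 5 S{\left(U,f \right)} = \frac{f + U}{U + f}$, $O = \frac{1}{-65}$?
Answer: $- \frac{20021}{65} \approx -308.02$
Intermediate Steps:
$O = - \frac{1}{65} \approx -0.015385$
$S{\left(U,f \right)} = - \frac{1}{5}$ ($S{\left(U,f \right)} = - \frac{\left(f + U\right) \frac{1}{U + f}}{5} = - \frac{\left(U + f\right) \frac{1}{U + f}}{5} = \left(- \frac{1}{5}\right) 1 = - \frac{1}{5}$)
$G{\left(s,h \right)} = \frac{1}{65} + s$ ($G{\left(s,h \right)} = s - - \frac{1}{65} = s + \frac{1}{65} = \frac{1}{65} + s$)
$- G{\left(308,S{\left(-7,-15 \right)} \right)} = - (\frac{1}{65} + 308) = \left(-1\right) \frac{20021}{65} = - \frac{20021}{65}$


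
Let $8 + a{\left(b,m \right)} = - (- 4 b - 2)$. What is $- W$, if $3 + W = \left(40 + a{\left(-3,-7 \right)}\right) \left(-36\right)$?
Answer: $795$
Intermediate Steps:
$a{\left(b,m \right)} = -6 + 4 b$ ($a{\left(b,m \right)} = -8 - \left(- 4 b - 2\right) = -8 - \left(-2 - 4 b\right) = -8 + \left(2 + 4 b\right) = -6 + 4 b$)
$W = -795$ ($W = -3 + \left(40 + \left(-6 + 4 \left(-3\right)\right)\right) \left(-36\right) = -3 + \left(40 - 18\right) \left(-36\right) = -3 + 22 \left(-36\right) = -3 - 792 = -795$)
$- W = \left(-1\right) \left(-795\right) = 795$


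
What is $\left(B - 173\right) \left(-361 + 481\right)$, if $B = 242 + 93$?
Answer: $19440$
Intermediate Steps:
$B = 335$
$\left(B - 173\right) \left(-361 + 481\right) = \left(335 - 173\right) \left(-361 + 481\right) = 162 \cdot 120 = 19440$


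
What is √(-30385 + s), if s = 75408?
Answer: √45023 ≈ 212.19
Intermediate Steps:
√(-30385 + s) = √(-30385 + 75408) = √45023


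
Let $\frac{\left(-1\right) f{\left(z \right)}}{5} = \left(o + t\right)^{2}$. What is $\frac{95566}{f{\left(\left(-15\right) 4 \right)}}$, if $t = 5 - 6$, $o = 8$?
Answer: $- \frac{95566}{245} \approx -390.07$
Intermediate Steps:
$t = -1$ ($t = 5 - 6 = -1$)
$f{\left(z \right)} = -245$ ($f{\left(z \right)} = - 5 \left(8 - 1\right)^{2} = - 5 \cdot 7^{2} = \left(-5\right) 49 = -245$)
$\frac{95566}{f{\left(\left(-15\right) 4 \right)}} = \frac{95566}{-245} = 95566 \left(- \frac{1}{245}\right) = - \frac{95566}{245}$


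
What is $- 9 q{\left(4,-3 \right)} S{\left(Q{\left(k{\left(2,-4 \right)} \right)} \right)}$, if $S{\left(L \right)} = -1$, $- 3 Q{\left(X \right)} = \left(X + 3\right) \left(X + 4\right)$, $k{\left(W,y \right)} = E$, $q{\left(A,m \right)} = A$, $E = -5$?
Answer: $36$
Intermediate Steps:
$k{\left(W,y \right)} = -5$
$Q{\left(X \right)} = - \frac{\left(3 + X\right) \left(4 + X\right)}{3}$ ($Q{\left(X \right)} = - \frac{\left(X + 3\right) \left(X + 4\right)}{3} = - \frac{\left(3 + X\right) \left(4 + X\right)}{3}$)
$- 9 q{\left(4,-3 \right)} S{\left(Q{\left(k{\left(2,-4 \right)} \right)} \right)} = \left(-9\right) 4 \left(-1\right) = \left(-36\right) \left(-1\right) = 36$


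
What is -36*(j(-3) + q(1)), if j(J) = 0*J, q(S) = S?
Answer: -36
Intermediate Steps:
j(J) = 0
-36*(j(-3) + q(1)) = -36*(0 + 1) = -36*1 = -36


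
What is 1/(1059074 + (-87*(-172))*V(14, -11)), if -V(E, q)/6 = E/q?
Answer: 11/12906790 ≈ 8.5226e-7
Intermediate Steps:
V(E, q) = -6*E/q
1/(1059074 + (-87*(-172))*V(14, -11)) = 1/(1059074 + (-87*(-172))*(-6*14/(-11))) = 1/(1059074 + 14964*(-6*14*(-1/11))) = 1/(1059074 + 14964*(84/11)) = 1/(1059074 + 1256976/11) = 1/(12906790/11) = 11/12906790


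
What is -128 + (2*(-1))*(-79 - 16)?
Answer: 62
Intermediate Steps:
-128 + (2*(-1))*(-79 - 16) = -128 - 2*(-95) = -128 + 190 = 62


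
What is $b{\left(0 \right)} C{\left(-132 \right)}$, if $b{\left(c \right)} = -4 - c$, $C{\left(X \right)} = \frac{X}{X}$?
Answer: $-4$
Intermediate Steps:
$C{\left(X \right)} = 1$
$b{\left(0 \right)} C{\left(-132 \right)} = \left(-4 - 0\right) 1 = \left(-4 + 0\right) 1 = \left(-4\right) 1 = -4$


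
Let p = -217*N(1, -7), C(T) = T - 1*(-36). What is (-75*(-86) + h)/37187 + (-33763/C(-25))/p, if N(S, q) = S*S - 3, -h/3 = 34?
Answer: -1225239329/177530738 ≈ -6.9016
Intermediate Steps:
h = -102 (h = -3*34 = -102)
N(S, q) = -3 + S² (N(S, q) = S² - 3 = -3 + S²)
C(T) = 36 + T (C(T) = T + 36 = 36 + T)
p = 434 (p = -217*(-3 + 1²) = -217*(-3 + 1) = -217*(-2) = 434)
(-75*(-86) + h)/37187 + (-33763/C(-25))/p = (-75*(-86) - 102)/37187 - 33763/(36 - 25)/434 = (6450 - 102)*(1/37187) - 33763/11*(1/434) = 6348*(1/37187) - 33763*1/11*(1/434) = 6348/37187 - 33763/11*1/434 = 6348/37187 - 33763/4774 = -1225239329/177530738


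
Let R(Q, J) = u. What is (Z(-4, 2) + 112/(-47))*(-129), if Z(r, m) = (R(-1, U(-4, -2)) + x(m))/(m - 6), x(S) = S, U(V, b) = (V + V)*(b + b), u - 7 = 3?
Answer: 32637/47 ≈ 694.40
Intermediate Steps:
u = 10 (u = 7 + 3 = 10)
U(V, b) = 4*V*b (U(V, b) = (2*V)*(2*b) = 4*V*b)
R(Q, J) = 10
Z(r, m) = (10 + m)/(-6 + m) (Z(r, m) = (10 + m)/(m - 6) = (10 + m)/(-6 + m))
(Z(-4, 2) + 112/(-47))*(-129) = ((10 + 2)/(-6 + 2) + 112/(-47))*(-129) = (12/(-4) + 112*(-1/47))*(-129) = (-1/4*12 - 112/47)*(-129) = (-3 - 112/47)*(-129) = -253/47*(-129) = 32637/47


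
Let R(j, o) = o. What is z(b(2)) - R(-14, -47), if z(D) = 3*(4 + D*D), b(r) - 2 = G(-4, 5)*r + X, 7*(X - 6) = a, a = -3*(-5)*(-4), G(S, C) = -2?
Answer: 5963/49 ≈ 121.69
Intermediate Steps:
a = -60 (a = 15*(-4) = -60)
X = -18/7 (X = 6 + (1/7)*(-60) = 6 - 60/7 = -18/7 ≈ -2.5714)
b(r) = -4/7 - 2*r (b(r) = 2 + (-2*r - 18/7) = 2 + (-18/7 - 2*r) = -4/7 - 2*r)
z(D) = 12 + 3*D**2 (z(D) = 3*(4 + D**2) = 12 + 3*D**2)
z(b(2)) - R(-14, -47) = (12 + 3*(-4/7 - 2*2)**2) - 1*(-47) = (12 + 3*(-4/7 - 4)**2) + 47 = (12 + 3*(-32/7)**2) + 47 = (12 + 3*(1024/49)) + 47 = (12 + 3072/49) + 47 = 3660/49 + 47 = 5963/49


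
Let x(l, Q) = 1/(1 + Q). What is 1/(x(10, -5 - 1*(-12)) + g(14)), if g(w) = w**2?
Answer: 8/1569 ≈ 0.0050988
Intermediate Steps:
1/(x(10, -5 - 1*(-12)) + g(14)) = 1/(1/(1 + (-5 - 1*(-12))) + 14**2) = 1/(1/(1 + (-5 + 12)) + 196) = 1/(1/(1 + 7) + 196) = 1/(1/8 + 196) = 1/(1569/8) = 8/1569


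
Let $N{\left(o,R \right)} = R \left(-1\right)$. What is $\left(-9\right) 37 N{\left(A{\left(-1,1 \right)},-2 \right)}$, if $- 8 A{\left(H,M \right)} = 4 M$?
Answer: $-666$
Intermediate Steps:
$A{\left(H,M \right)} = - \frac{M}{2}$ ($A{\left(H,M \right)} = - \frac{4 M}{8} = - \frac{M}{2}$)
$N{\left(o,R \right)} = - R$
$\left(-9\right) 37 N{\left(A{\left(-1,1 \right)},-2 \right)} = \left(-9\right) 37 \left(\left(-1\right) \left(-2\right)\right) = \left(-333\right) 2 = -666$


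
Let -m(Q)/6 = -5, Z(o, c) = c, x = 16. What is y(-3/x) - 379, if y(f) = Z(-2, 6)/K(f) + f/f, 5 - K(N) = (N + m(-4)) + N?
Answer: -74514/197 ≈ -378.24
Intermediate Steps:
m(Q) = 30 (m(Q) = -6*(-5) = 30)
K(N) = -25 - 2*N (K(N) = 5 - ((N + 30) + N) = 5 - ((30 + N) + N) = 5 - (30 + 2*N) = 5 + (-30 - 2*N) = -25 - 2*N)
y(f) = 1 + 6/(-25 - 2*f) (y(f) = 6/(-25 - 2*f) + f/f = 6/(-25 - 2*f) + 1 = 1 + 6/(-25 - 2*f))
y(-3/x) - 379 = (19 + 2*(-3/16))/(25 + 2*(-3/16)) - 379 = (19 - 3/8)/(25 - 3/8) - 379 = (149/8)/(197/8) - 379 = (8/197)*(149/8) - 379 = 149/197 - 379 = -74514/197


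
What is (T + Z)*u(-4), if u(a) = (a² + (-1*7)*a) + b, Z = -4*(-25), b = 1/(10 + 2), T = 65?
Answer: 29095/4 ≈ 7273.8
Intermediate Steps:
b = 1/12 ≈ 0.083333
Z = 100
u(a) = 1/12 + a² - 7*a (u(a) = (a² + (-1*7)*a) + 1/12 = (a² - 7*a) + 1/12 = 1/12 + a² - 7*a)
(T + Z)*u(-4) = (65 + 100)*(1/12 + (-4)² - 7*(-4)) = 165*(1/12 + 16 + 28) = 165*(529/12) = 29095/4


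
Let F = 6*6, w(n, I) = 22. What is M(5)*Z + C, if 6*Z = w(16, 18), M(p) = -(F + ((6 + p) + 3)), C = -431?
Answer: -1843/3 ≈ -614.33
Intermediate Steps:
F = 36
M(p) = -45 - p (M(p) = -(36 + ((6 + p) + 3)) = -(36 + (9 + p)) = -(45 + p) = -45 - p)
Z = 11/3 (Z = (1/6)*22 = 11/3 ≈ 3.6667)
M(5)*Z + C = (-45 - 1*5)*(11/3) - 431 = (-45 - 5)*(11/3) - 431 = -50*11/3 - 431 = -550/3 - 431 = -1843/3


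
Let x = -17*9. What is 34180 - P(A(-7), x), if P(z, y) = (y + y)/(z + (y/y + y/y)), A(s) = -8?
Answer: 34129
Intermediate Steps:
x = -153
P(z, y) = 2*y/(2 + z) (P(z, y) = (2*y)/(z + (1 + 1)) = (2*y)/(z + 2) = (2*y)/(2 + z) = 2*y/(2 + z))
34180 - P(A(-7), x) = 34180 - 2*(-153)/(2 - 8) = 34180 - 2*(-153)/(-6) = 34180 - 2*(-153)*(-1)/6 = 34180 - 1*51 = 34180 - 51 = 34129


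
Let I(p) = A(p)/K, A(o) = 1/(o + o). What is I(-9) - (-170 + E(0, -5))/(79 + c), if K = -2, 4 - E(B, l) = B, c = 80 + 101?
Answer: 1559/2340 ≈ 0.66624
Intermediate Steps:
c = 181
E(B, l) = 4 - B
A(o) = 1/(2*o)
I(p) = -1/(4*p) (I(p) = (1/(2*p))/(-2) = (1/(2*p))*(-½) = -1/(4*p))
I(-9) - (-170 + E(0, -5))/(79 + c) = -¼/(-9) - (-170 + (4 - 1*0))/(79 + 181) = -¼*(-⅑) - (-170 + (4 + 0))/260 = 1/36 - (-170 + 4)/260 = 1/36 - (-166)/260 = 1/36 - 1*(-83/130) = 1/36 + 83/130 = 1559/2340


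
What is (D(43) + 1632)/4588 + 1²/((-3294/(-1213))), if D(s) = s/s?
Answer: 5472173/7556436 ≈ 0.72417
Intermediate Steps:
D(s) = 1
(D(43) + 1632)/4588 + 1²/((-3294/(-1213))) = (1 + 1632)/4588 + 1²/((-3294/(-1213))) = 1633*(1/4588) + 1/(-3294*(-1/1213)) = 1633/4588 + 1/(3294/1213) = 1633/4588 + 1*(1213/3294) = 1633/4588 + 1213/3294 = 5472173/7556436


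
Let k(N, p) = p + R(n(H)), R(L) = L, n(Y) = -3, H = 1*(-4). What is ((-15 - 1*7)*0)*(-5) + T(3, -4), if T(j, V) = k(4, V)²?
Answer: 49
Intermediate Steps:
H = -4
k(N, p) = -3 + p (k(N, p) = p - 3 = -3 + p)
T(j, V) = (-3 + V)²
((-15 - 1*7)*0)*(-5) + T(3, -4) = ((-15 - 1*7)*0)*(-5) + (-3 - 4)² = ((-15 - 7)*0)*(-5) + (-7)² = -22*0*(-5) + 49 = 0*(-5) + 49 = 0 + 49 = 49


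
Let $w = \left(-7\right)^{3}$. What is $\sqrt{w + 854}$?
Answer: $\sqrt{511} \approx 22.605$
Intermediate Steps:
$w = -343$
$\sqrt{w + 854} = \sqrt{-343 + 854} = \sqrt{511}$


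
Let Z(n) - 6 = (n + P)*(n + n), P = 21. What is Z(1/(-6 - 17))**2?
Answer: 4884100/279841 ≈ 17.453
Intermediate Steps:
Z(n) = 6 + 2*n*(21 + n) (Z(n) = 6 + (n + 21)*(n + n) = 6 + (21 + n)*(2*n) = 6 + 2*n*(21 + n))
Z(1/(-6 - 17))**2 = (6 + 2*(1/(-6 - 17))**2 + 42/(-6 - 17))**2 = (6 + 2*(1/(-23))**2 + 42/(-23))**2 = (6 + 2*(-1/23)**2 + 42*(-1/23))**2 = (6 + 2*(1/529) - 42/23)**2 = (6 + 2/529 - 42/23)**2 = (2210/529)**2 = 4884100/279841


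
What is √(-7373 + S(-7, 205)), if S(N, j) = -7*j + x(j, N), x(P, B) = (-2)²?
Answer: 2*I*√2201 ≈ 93.83*I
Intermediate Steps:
x(P, B) = 4
S(N, j) = 4 - 7*j (S(N, j) = -7*j + 4 = 4 - 7*j)
√(-7373 + S(-7, 205)) = √(-7373 + (4 - 7*205)) = √(-7373 + (4 - 1435)) = √(-7373 - 1431) = √(-8804) = 2*I*√2201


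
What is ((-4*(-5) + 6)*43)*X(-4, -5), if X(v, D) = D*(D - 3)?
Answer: 44720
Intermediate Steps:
X(v, D) = D*(-3 + D)
((-4*(-5) + 6)*43)*X(-4, -5) = ((-4*(-5) + 6)*43)*(-5*(-3 - 5)) = ((20 + 6)*43)*(-5*(-8)) = (26*43)*40 = 1118*40 = 44720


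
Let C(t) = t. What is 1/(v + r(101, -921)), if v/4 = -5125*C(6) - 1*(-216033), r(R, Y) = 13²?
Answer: 1/741301 ≈ 1.3490e-6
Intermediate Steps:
r(R, Y) = 169
v = 741132 (v = 4*(-5125*6 - 1*(-216033)) = 4*(-30750 + 216033) = 4*185283 = 741132)
1/(v + r(101, -921)) = 1/(741132 + 169) = 1/741301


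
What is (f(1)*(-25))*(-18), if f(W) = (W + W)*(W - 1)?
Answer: 0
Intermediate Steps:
f(W) = 2*W*(-1 + W) (f(W) = (2*W)*(-1 + W) = 2*W*(-1 + W))
(f(1)*(-25))*(-18) = ((2*1*(-1 + 1))*(-25))*(-18) = ((2*1*0)*(-25))*(-18) = (0*(-25))*(-18) = 0*(-18) = 0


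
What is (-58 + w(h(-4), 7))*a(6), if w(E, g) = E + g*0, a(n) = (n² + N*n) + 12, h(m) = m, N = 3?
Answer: -4092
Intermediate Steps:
a(n) = 12 + n² + 3*n (a(n) = (n² + 3*n) + 12 = 12 + n² + 3*n)
w(E, g) = E (w(E, g) = E + 0 = E)
(-58 + w(h(-4), 7))*a(6) = (-58 - 4)*(12 + 6² + 3*6) = -62*(12 + 36 + 18) = -62*66 = -4092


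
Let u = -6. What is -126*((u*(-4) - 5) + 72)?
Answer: -11466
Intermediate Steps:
-126*((u*(-4) - 5) + 72) = -126*((-6*(-4) - 5) + 72) = -126*((24 - 5) + 72) = -126*(19 + 72) = -126*91 = -11466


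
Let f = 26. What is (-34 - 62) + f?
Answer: -70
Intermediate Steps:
(-34 - 62) + f = (-34 - 62) + 26 = -96 + 26 = -70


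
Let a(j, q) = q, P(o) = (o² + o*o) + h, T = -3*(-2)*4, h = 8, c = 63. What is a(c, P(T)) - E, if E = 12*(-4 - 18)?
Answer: 1424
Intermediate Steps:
T = 24 (T = 6*4 = 24)
P(o) = 8 + 2*o² (P(o) = (o² + o*o) + 8 = (o² + o²) + 8 = 2*o² + 8 = 8 + 2*o²)
E = -264 (E = 12*(-22) = -264)
a(c, P(T)) - E = (8 + 2*24²) - 1*(-264) = (8 + 2*576) + 264 = (8 + 1152) + 264 = 1160 + 264 = 1424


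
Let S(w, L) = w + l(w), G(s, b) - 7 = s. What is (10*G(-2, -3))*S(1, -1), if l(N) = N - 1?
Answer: 50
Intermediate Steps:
l(N) = -1 + N
G(s, b) = 7 + s
S(w, L) = -1 + 2*w (S(w, L) = w + (-1 + w) = -1 + 2*w)
(10*G(-2, -3))*S(1, -1) = (10*(7 - 2))*(-1 + 2*1) = (10*5)*(-1 + 2) = 50*1 = 50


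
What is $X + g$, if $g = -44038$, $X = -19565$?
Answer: $-63603$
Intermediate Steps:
$X + g = -19565 - 44038 = -63603$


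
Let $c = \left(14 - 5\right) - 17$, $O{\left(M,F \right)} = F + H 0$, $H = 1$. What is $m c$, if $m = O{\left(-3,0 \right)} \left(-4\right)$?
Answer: $0$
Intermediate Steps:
$O{\left(M,F \right)} = F$ ($O{\left(M,F \right)} = F + 1 \cdot 0 = F + 0 = F$)
$m = 0$ ($m = 0 \left(-4\right) = 0$)
$c = -8$ ($c = \left(14 - 5\right) - 17 = 9 - 17 = -8$)
$m c = 0 \left(-8\right) = 0$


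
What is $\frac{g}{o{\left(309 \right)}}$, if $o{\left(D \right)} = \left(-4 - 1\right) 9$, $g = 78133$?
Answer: $- \frac{78133}{45} \approx -1736.3$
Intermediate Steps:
$o{\left(D \right)} = -45$ ($o{\left(D \right)} = \left(-5\right) 9 = -45$)
$\frac{g}{o{\left(309 \right)}} = \frac{78133}{-45} = 78133 \left(- \frac{1}{45}\right) = - \frac{78133}{45}$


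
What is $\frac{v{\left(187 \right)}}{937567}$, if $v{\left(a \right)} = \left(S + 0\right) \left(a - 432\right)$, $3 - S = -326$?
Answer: $- \frac{80605}{937567} \approx -0.085973$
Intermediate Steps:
$S = 329$ ($S = 3 - -326 = 3 + 326 = 329$)
$v{\left(a \right)} = -142128 + 329 a$ ($v{\left(a \right)} = \left(329 + 0\right) \left(a - 432\right) = 329 \left(-432 + a\right) = -142128 + 329 a$)
$\frac{v{\left(187 \right)}}{937567} = \frac{-142128 + 329 \cdot 187}{937567} = \left(-142128 + 61523\right) \frac{1}{937567} = \left(-80605\right) \frac{1}{937567} = - \frac{80605}{937567}$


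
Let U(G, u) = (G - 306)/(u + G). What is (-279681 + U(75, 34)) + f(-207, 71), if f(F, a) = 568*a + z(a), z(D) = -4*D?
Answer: -26120664/109 ≈ -2.3964e+5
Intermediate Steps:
f(F, a) = 564*a (f(F, a) = 568*a - 4*a = 564*a)
U(G, u) = (-306 + G)/(G + u)
(-279681 + U(75, 34)) + f(-207, 71) = (-279681 + (-306 + 75)/(75 + 34)) + 564*71 = (-279681 - 231/109) + 40044 = -30485460/109 + 40044 = -26120664/109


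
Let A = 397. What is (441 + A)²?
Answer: 702244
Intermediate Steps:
(441 + A)² = (441 + 397)² = 838² = 702244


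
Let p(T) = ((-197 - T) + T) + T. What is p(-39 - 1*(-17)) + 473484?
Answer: 473265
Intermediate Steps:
p(T) = -197 + T
p(-39 - 1*(-17)) + 473484 = (-197 + (-39 - 1*(-17))) + 473484 = (-197 + (-39 + 17)) + 473484 = (-197 - 22) + 473484 = -219 + 473484 = 473265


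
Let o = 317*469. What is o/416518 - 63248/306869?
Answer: 1014694967/6727182218 ≈ 0.15084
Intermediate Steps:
o = 148673
o/416518 - 63248/306869 = 148673/416518 - 63248/306869 = 1014694967/6727182218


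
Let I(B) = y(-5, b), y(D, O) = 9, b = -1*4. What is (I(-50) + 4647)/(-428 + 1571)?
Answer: 1552/381 ≈ 4.0735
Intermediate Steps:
b = -4
I(B) = 9
(I(-50) + 4647)/(-428 + 1571) = (9 + 4647)/(-428 + 1571) = 4656/1143 = 4656*(1/1143) = 1552/381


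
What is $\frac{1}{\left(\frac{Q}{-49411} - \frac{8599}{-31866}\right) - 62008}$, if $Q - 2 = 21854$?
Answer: $- \frac{1574530926}{97633785237515} \approx -1.6127 \cdot 10^{-5}$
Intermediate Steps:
$Q = 21856$ ($Q = 2 + 21854 = 21856$)
$\frac{1}{\left(\frac{Q}{-49411} - \frac{8599}{-31866}\right) - 62008} = \frac{1}{\left(\frac{21856}{-49411} - \frac{8599}{-31866}\right) - 62008} = \frac{1}{\left(21856 \left(- \frac{1}{49411}\right) - - \frac{8599}{31866}\right) - 62008} = \frac{1}{\left(- \frac{21856}{49411} + \frac{8599}{31866}\right) - 62008} = \frac{1}{- \frac{271578107}{1574530926} - 62008} = \frac{1}{- \frac{97633785237515}{1574530926}} = - \frac{1574530926}{97633785237515}$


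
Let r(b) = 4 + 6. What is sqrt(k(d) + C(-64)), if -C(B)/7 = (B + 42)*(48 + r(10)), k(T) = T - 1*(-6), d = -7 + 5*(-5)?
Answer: sqrt(8906) ≈ 94.372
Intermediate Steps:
r(b) = 10
d = -32 (d = -7 - 25 = -32)
k(T) = 6 + T (k(T) = T + 6 = 6 + T)
C(B) = -17052 - 406*B (C(B) = -7*(B + 42)*(48 + 10) = -7*(42 + B)*58 = -7*(2436 + 58*B) = -17052 - 406*B)
sqrt(k(d) + C(-64)) = sqrt((6 - 32) + (-17052 - 406*(-64))) = sqrt(-26 + (-17052 + 25984)) = sqrt(-26 + 8932) = sqrt(8906)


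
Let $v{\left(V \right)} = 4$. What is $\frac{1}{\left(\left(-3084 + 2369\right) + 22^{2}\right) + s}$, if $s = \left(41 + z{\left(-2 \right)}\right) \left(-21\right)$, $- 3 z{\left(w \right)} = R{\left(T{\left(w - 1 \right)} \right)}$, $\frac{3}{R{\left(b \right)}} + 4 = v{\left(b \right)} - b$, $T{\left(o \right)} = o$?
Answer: $- \frac{1}{1085} \approx -0.00092166$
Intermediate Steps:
$R{\left(b \right)} = - \frac{3}{b}$ ($R{\left(b \right)} = \frac{3}{-4 - \left(-4 + b\right)} = \frac{3}{\left(-1\right) b} = 3 \left(- \frac{1}{b}\right) = - \frac{3}{b}$)
$z{\left(w \right)} = \frac{1}{-1 + w}$ ($z{\left(w \right)} = - \frac{\left(-3\right) \frac{1}{w - 1}}{3} = - \frac{\left(-3\right) \frac{1}{-1 + w}}{3} = \frac{1}{-1 + w}$)
$s = -854$ ($s = \left(41 + \frac{1}{-1 - 2}\right) \left(-21\right) = \left(41 + \frac{1}{-3}\right) \left(-21\right) = \left(41 - \frac{1}{3}\right) \left(-21\right) = \frac{122}{3} \left(-21\right) = -854$)
$\frac{1}{\left(\left(-3084 + 2369\right) + 22^{2}\right) + s} = \frac{1}{\left(\left(-3084 + 2369\right) + 22^{2}\right) - 854} = \frac{1}{\left(-715 + 484\right) - 854} = \frac{1}{-231 - 854} = \frac{1}{-1085} = - \frac{1}{1085}$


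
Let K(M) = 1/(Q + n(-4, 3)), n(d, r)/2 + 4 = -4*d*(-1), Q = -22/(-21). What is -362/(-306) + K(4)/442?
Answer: 3849319/3254004 ≈ 1.1829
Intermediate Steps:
Q = 22/21 (Q = -22*(-1/21) = 22/21 ≈ 1.0476)
n(d, r) = -8 + 8*d (n(d, r) = -8 + 2*(-4*d*(-1)) = -8 + 2*(4*d) = -8 + 8*d)
K(M) = -21/818 (K(M) = 1/(22/21 + (-8 + 8*(-4))) = 1/(22/21 + (-8 - 32)) = 1/(22/21 - 40) = 1/(-818/21) = -21/818)
-362/(-306) + K(4)/442 = -362/(-306) - 21/818/442 = -362*(-1/306) - 21/818*1/442 = 181/153 - 21/361556 = 3849319/3254004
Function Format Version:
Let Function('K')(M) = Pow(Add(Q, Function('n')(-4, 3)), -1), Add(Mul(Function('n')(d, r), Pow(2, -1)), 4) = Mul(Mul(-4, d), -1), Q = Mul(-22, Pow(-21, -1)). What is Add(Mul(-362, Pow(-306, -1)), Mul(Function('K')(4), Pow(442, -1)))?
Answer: Rational(3849319, 3254004) ≈ 1.1829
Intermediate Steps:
Q = Rational(22, 21) (Q = Mul(-22, Rational(-1, 21)) = Rational(22, 21) ≈ 1.0476)
Function('n')(d, r) = Add(-8, Mul(8, d)) (Function('n')(d, r) = Add(-8, Mul(2, Mul(Mul(-4, d), -1))) = Add(-8, Mul(2, Mul(4, d))) = Add(-8, Mul(8, d)))
Function('K')(M) = Rational(-21, 818) (Function('K')(M) = Pow(Add(Rational(22, 21), Add(-8, Mul(8, -4))), -1) = Pow(Add(Rational(22, 21), Add(-8, -32)), -1) = Pow(Add(Rational(22, 21), -40), -1) = Pow(Rational(-818, 21), -1) = Rational(-21, 818))
Add(Mul(-362, Pow(-306, -1)), Mul(Function('K')(4), Pow(442, -1))) = Add(Mul(-362, Pow(-306, -1)), Mul(Rational(-21, 818), Pow(442, -1))) = Add(Mul(-362, Rational(-1, 306)), Mul(Rational(-21, 818), Rational(1, 442))) = Add(Rational(181, 153), Rational(-21, 361556)) = Rational(3849319, 3254004)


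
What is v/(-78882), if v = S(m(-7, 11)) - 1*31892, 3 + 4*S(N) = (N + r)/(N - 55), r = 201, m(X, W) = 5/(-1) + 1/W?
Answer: 42035723/103966476 ≈ 0.40432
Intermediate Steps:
m(X, W) = -5 + 1/W (m(X, W) = 5*(-1) + 1/W = -5 + 1/W)
S(N) = -¾ + (201 + N)/(4*(-55 + N)) (S(N) = -¾ + ((N + 201)/(N - 55))/4 = -¾ + ((201 + N)/(-55 + N))/4 = -¾ + (201 + N)/(4*(-55 + N)))
v = -42035723/1318 (v = (183 - (-5 + 1/11))/(2*(-55 + (-5 + 1/11))) - 1*31892 = (183 - (-5 + 1/11))/(2*(-55 + (-5 + 1/11))) - 31892 = (183 - 1*(-54/11))/(2*(-55 - 54/11)) - 31892 = (183 + 54/11)/(2*(-659/11)) - 31892 = (½)*(-11/659)*(2067/11) - 31892 = -2067/1318 - 31892 = -42035723/1318 ≈ -31894.)
v/(-78882) = -42035723/1318/(-78882) = -42035723/1318*(-1/78882) = 42035723/103966476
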